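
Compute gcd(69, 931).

1

69 = 3 · 23
931 = 7² · 19
Common: 1 = 1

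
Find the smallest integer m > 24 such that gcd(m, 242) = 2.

gcd(m, 242) = 2 forces 2 | m; write m = 2s. Then gcd(2s, 2·121) = 2·gcd(s, 121), so need gcd(s, 121) = 1.
2s > 24 gives s ≥ 13. The least s ≥ 13 coprime to 121 is 13, so m = 2·13 = 26.

26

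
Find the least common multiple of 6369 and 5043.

6369 = 3 · 11 · 193; 5043 = 3 · 41²
max exponents: 3 · 11 · 41² · 193 = 10706289

10706289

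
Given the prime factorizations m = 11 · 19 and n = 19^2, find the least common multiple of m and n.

3971

max exponent per prime: 11 · 19^2 = 3971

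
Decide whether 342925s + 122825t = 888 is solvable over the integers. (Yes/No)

No

gcd(342925, 122825): 342925 = 2·122825 + 97275; 122825 = 1·97275 + 25550; 97275 = 3·25550 + 20625; 25550 = 1·20625 + 4925; 20625 = 4·4925 + 925; 4925 = 5·925 + 300; 925 = 3·300 + 25; 300 = 12·25 + 0 → 25
25 does not divide 888, so a solution does not exist.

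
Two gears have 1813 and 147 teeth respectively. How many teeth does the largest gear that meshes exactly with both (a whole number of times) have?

1813 = 7² · 37
147 = 3 · 7²
Common: 7² = 49

49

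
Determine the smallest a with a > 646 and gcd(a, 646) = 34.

680

gcd(a, 646) = 34 forces 34 | a; write a = 34s. Then gcd(34s, 34·19) = 34·gcd(s, 19), so need gcd(s, 19) = 1.
34s > 646 gives s ≥ 20. The least s ≥ 20 coprime to 19 is 20, so a = 34·20 = 680.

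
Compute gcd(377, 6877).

13

Euclid: 6877 = 18·377 + 91; 377 = 4·91 + 13; 91 = 7·13 + 0. Last nonzero remainder: 13.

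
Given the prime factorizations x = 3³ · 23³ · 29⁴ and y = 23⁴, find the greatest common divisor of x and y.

min exponent per shared prime: 23³ = 12167

12167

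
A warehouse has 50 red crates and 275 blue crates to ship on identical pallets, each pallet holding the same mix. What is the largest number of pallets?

Euclid: 275 = 5·50 + 25; 50 = 2·25 + 0. Last nonzero remainder: 25.

25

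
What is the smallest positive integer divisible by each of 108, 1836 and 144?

108 = 2² · 3³; 1836 = 2² · 3³ · 17; 144 = 2⁴ · 3²
lcm takes max exponent of each prime: 2⁴ · 3³ · 17 = 7344

7344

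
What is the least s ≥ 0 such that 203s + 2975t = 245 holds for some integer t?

265

gcd(203, 2975) = 7 (Euclid: 2975 = 14·203 + 133; 203 = 1·133 + 70; 133 = 1·70 + 63; 70 = 1·63 + 7; 63 = 9·7 + 0), and 7 | 245.
Extended Euclid: 203·(44) + 2975·(-3) = 7. Scale by 35: s₀ = 1540.
General solution s = s₀ + 425k; reducing mod 425 gives s = 265 (and t = -18).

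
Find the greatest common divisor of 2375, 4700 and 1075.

gcd(2375, 4700): 4700 = 1·2375 + 2325; 2375 = 1·2325 + 50; 2325 = 46·50 + 25; 50 = 2·25 + 0 → 25
gcd(25, 1075): 1075 = 43·25 + 0 → 25

25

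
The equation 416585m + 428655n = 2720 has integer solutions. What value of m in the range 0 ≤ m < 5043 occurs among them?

568

Reduce mod 428655: 416585m ≡ 2720 (mod 428655). With g = gcd(416585, 428655) = 85 dividing 2720, divide through: 4901m ≡ 32 (mod 5043).
Since gcd(4901, 5043) = 1, m ≡ 32·(4901)⁻¹ ≡ 568 (mod 5043). Smallest non-negative: 568.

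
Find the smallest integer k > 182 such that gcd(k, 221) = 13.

221 = 13·17. Any k with gcd(k, 221) = 13 is a multiple of 13, say 13s, with s coprime to 17.
Need s > 182/13, so s ≥ 15. First s ≥ 15 with gcd(s, 17) = 1 is s = 15. Thus k = 13·15 = 195.

195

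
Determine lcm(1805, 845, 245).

14947205

1805 = 5 · 19²; 845 = 5 · 13²; 245 = 5 · 7²
lcm takes max exponent of each prime: 5 · 7² · 13² · 19² = 14947205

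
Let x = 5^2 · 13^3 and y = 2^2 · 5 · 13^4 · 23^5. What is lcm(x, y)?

max exponent per prime: 2^2 · 5^2 · 13^4 · 23^5 = 18382839242300

18382839242300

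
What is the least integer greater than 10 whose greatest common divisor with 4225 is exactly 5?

15

4225 = 5·845. Any k with gcd(k, 4225) = 5 is a multiple of 5, say 5s, with s coprime to 845.
Need s > 10/5, so s ≥ 3. First s ≥ 3 with gcd(s, 845) = 1 is s = 3. Thus k = 5·3 = 15.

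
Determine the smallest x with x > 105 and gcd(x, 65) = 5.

65 = 5·13. Any x with gcd(x, 65) = 5 is a multiple of 5, say 5s, with s coprime to 13.
Need s > 105/5, so s ≥ 22. First s ≥ 22 with gcd(s, 13) = 1 is s = 22. Thus x = 5·22 = 110.

110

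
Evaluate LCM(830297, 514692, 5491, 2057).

57792427463628

lcm(830297, 514692) = 830297·514692/gcd = 427347223524/17 = 25138071972
lcm(25138071972, 5491) = 25138071972·5491/gcd = 138033153198252/289 = 477623367468
lcm(477623367468, 2057) = 477623367468·2057/gcd = 982471266881676/17 = 57792427463628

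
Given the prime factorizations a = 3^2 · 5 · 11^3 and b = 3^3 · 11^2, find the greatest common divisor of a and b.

min exponent per shared prime: 3^2 · 11^2 = 1089

1089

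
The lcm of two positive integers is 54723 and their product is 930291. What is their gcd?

gcd·lcm = product, so gcd = 930291/54723 = 17.

17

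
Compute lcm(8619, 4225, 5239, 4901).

193712025

lcm(8619, 4225) = 8619·4225/gcd = 36415275/169 = 215475
lcm(215475, 5239) = 215475·5239/gcd = 1128873525/169 = 6679725
lcm(6679725, 4901) = 6679725·4901/gcd = 32737332225/169 = 193712025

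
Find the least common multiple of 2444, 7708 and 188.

2444 = 2² · 13 · 47; 7708 = 2² · 41 · 47; 188 = 2² · 47
lcm takes max exponent of each prime: 2² · 13 · 41 · 47 = 100204

100204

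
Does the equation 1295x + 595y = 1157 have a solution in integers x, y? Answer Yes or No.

No

gcd(1295, 595): 1295 = 2·595 + 105; 595 = 5·105 + 70; 105 = 1·70 + 35; 70 = 2·35 + 0 → 35
35 does not divide 1157, so a solution does not exist.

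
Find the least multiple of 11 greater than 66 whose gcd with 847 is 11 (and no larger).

88

Multiples of 11 above 66: 11·7, 11·8, … . Need the cofactor coprime to 847/11 = 77.
Checking s = 7, 8, … the first with gcd(s, 77) = 1 is s = 8, giving 88.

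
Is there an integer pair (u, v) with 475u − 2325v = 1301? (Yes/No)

No

By Bézout, 475u − 2325v = 1301 has integer solutions iff gcd(475, 2325) | 1301.
Euclid: 2325 = 4·475 + 425; 475 = 1·425 + 50; 425 = 8·50 + 25; 50 = 2·25 + 0. gcd = 25; 1301 mod 25 = 1. No.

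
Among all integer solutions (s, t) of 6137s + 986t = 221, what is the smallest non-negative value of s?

gcd(6137, 986) = 17 (Euclid: 6137 = 6·986 + 221; 986 = 4·221 + 102; 221 = 2·102 + 17; 102 = 6·17 + 0), and 17 | 221.
Extended Euclid: 6137·(9) + 986·(-56) = 17. Scale by 13: s₀ = 117.
General solution s = s₀ + 58k; reducing mod 58 gives s = 1 (and t = -6).

1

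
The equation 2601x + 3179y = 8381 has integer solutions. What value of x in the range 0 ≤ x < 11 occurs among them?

2

gcd(2601, 3179) = 289 (Euclid: 3179 = 1·2601 + 578; 2601 = 4·578 + 289; 578 = 2·289 + 0), and 289 | 8381.
Extended Euclid: 2601·(5) + 3179·(-4) = 289. Scale by 29: x₀ = 145.
General solution x = x₀ + 11t; reducing mod 11 gives x = 2 (and y = 1).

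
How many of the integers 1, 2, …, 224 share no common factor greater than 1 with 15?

Prime factors of 15: 3, 5. Count integers ≤ 224 divisible by none of them.
By inclusion–exclusion: 224 − ⌊224/3⌋ − ⌊224/5⌋ + ⌊224/15⌋ = 120.

120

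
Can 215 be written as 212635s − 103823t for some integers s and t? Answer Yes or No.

Yes

gcd(212635, 103823): 212635 = 2·103823 + 4989; 103823 = 20·4989 + 4043; 4989 = 1·4043 + 946; 4043 = 4·946 + 259; 946 = 3·259 + 169; 259 = 1·169 + 90; 169 = 1·90 + 79; 90 = 1·79 + 11; 79 = 7·11 + 2; 11 = 5·2 + 1; 2 = 2·1 + 0 → 1
1 divides 215, so a solution exists.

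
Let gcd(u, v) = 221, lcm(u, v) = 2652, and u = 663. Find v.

Using uv = gcd(u,v)·lcm(u,v) = 221·2652 = 586092, we get v = 586092/663 = 884.

884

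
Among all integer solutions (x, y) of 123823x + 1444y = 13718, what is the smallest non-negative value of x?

Euclid: 123823 = 85·1444 + 1083; 1444 = 1·1083 + 361; 1083 = 3·361 + 0 → gcd = 361; 13718 = 361·38.
Back-substitution yields 123823·(-1) + 1444·(86) = 361, so one solution is x = -1·38 = -38, y = 86·38 = 3268.
Solutions in x differ by 1444/361 = 4; the one in [0, 4) is -38 mod 4 = 2.

2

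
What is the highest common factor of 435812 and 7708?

4

Euclid: 435812 = 56·7708 + 4164; 7708 = 1·4164 + 3544; 4164 = 1·3544 + 620; 3544 = 5·620 + 444; 620 = 1·444 + 176; 444 = 2·176 + 92; 176 = 1·92 + 84; 92 = 1·84 + 8; 84 = 10·8 + 4; 8 = 2·4 + 0. Last nonzero remainder: 4.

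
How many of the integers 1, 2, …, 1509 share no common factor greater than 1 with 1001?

Prime factors of 1001: 7, 11, 13. Count integers ≤ 1509 divisible by none of them.
By inclusion–exclusion: 1509 − ⌊1509/7⌋ − ⌊1509/11⌋ − ⌊1509/13⌋ + ⌊1509/77⌋ + ⌊1509/91⌋ + ⌊1509/143⌋ − ⌊1509/1001⌋ = 1085.

1085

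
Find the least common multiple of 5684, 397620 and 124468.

5684 = 2² · 7² · 29; 397620 = 2² · 3² · 5 · 47²; 124468 = 2² · 29² · 37
lcm takes max exponent of each prime: 2² · 3² · 5 · 7² · 29² · 37 · 47² = 606264335460

606264335460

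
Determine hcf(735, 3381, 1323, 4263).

147

gcd(735, 3381): 3381 = 4·735 + 441; 735 = 1·441 + 294; 441 = 1·294 + 147; 294 = 2·147 + 0 → 147
gcd(147, 1323): 1323 = 9·147 + 0 → 147
gcd(147, 4263): 4263 = 29·147 + 0 → 147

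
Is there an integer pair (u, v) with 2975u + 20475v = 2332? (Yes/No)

No

gcd(2975, 20475): 20475 = 6·2975 + 2625; 2975 = 1·2625 + 350; 2625 = 7·350 + 175; 350 = 2·175 + 0 → 175
175 does not divide 2332, so a solution does not exist.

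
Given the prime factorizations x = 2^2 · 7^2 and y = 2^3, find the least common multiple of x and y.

392

max exponent per prime: 2^3 · 7^2 = 392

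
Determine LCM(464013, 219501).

gcd first: 464013 = 2·219501 + 25011; 219501 = 8·25011 + 19413; 25011 = 1·19413 + 5598; 19413 = 3·5598 + 2619; 5598 = 2·2619 + 360; 2619 = 7·360 + 99; 360 = 3·99 + 63; 99 = 1·63 + 36; 63 = 1·36 + 27; 36 = 1·27 + 9; 27 = 3·9 + 0 → gcd = 9
lcm = 464013·219501/gcd = 101851317513/9 = 11316813057

11316813057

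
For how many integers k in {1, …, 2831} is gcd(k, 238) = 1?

1143

238 = 2·7·17. Inclusion–exclusion on these primes:
2831 − ⌊2831/2⌋ − ⌊2831/7⌋ − ⌊2831/17⌋ + ⌊2831/14⌋ + ⌊2831/34⌋ + ⌊2831/119⌋ − ⌊2831/238⌋ = 1143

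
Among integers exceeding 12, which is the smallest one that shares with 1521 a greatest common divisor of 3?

1521 = 3·507. Any k with gcd(k, 1521) = 3 is a multiple of 3, say 3s, with s coprime to 507.
Need s > 12/3, so s ≥ 5. First s ≥ 5 with gcd(s, 507) = 1 is s = 5. Thus k = 3·5 = 15.

15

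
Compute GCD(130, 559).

13

Euclid: 559 = 4·130 + 39; 130 = 3·39 + 13; 39 = 3·13 + 0. Last nonzero remainder: 13.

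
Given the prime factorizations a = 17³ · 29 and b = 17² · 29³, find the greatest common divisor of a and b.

min exponent per shared prime: 17² · 29 = 8381

8381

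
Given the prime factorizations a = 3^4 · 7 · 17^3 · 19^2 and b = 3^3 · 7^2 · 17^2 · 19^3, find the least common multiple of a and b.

max exponent per prime: 3^4 · 7^2 · 17^3 · 19^3 = 133748421723

133748421723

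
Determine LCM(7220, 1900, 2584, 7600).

2454800

lcm(7220, 1900) = 7220·1900/gcd = 13718000/380 = 36100
lcm(36100, 2584) = 36100·2584/gcd = 93282400/76 = 1227400
lcm(1227400, 7600) = 1227400·7600/gcd = 9328240000/3800 = 2454800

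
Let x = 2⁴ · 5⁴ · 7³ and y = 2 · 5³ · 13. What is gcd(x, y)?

250

min exponent per shared prime: 2 · 5³ = 250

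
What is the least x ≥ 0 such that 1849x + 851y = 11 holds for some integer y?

Reduce mod 851: 1849x ≡ 11 (mod 851). With g = gcd(1849, 851) = 1 dividing 11, divide through: 1849x ≡ 11 (mod 851).
Since gcd(1849, 851) = 1, x ≡ 11·(1849)⁻¹ ≡ 359 (mod 851). Smallest non-negative: 359.

359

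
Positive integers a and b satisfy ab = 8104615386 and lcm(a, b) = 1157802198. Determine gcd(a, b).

7

gcd·lcm = product, so gcd = 8104615386/1157802198 = 7.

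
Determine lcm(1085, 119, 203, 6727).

lcm(1085, 119) = 1085·119/gcd = 129115/7 = 18445
lcm(18445, 203) = 18445·203/gcd = 3744335/7 = 534905
lcm(534905, 6727) = 534905·6727/gcd = 3598305935/217 = 16582055

16582055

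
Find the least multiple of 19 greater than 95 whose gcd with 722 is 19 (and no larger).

133

722 = 19·38. Any k with gcd(k, 722) = 19 is a multiple of 19, say 19s, with s coprime to 38.
Need s > 95/19, so s ≥ 6. First s ≥ 6 with gcd(s, 38) = 1 is s = 7. Thus k = 19·7 = 133.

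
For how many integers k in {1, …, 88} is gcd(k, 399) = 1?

48

Prime factors of 399: 3, 7, 19. Count integers ≤ 88 divisible by none of them.
By inclusion–exclusion: 88 − ⌊88/3⌋ − ⌊88/7⌋ − ⌊88/19⌋ + ⌊88/21⌋ + ⌊88/57⌋ + ⌊88/133⌋ − ⌊88/399⌋ = 48.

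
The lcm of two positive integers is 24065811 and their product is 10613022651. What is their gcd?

From gcd × lcm = uv: gcd = 10613022651 / 24065811 = 441.

441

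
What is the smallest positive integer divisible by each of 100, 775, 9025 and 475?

100 = 2² · 5²; 775 = 5² · 31; 9025 = 5² · 19²; 475 = 5² · 19
lcm takes max exponent of each prime: 2² · 5² · 19² · 31 = 1119100

1119100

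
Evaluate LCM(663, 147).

663 = 3 · 13 · 17; 147 = 3 · 7²
max exponents: 3 · 7² · 13 · 17 = 32487

32487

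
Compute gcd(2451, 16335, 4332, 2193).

3

2451 = 3 · 19 · 43; 16335 = 3³ · 5 · 11²; 4332 = 2² · 3 · 19²; 2193 = 3 · 17 · 43
gcd takes min exponent of each prime: 3 = 3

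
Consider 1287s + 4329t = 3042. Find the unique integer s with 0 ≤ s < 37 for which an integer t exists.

36

Euclid: 4329 = 3·1287 + 468; 1287 = 2·468 + 351; 468 = 1·351 + 117; 351 = 3·117 + 0 → gcd = 117; 3042 = 117·26.
Back-substitution yields 1287·(-10) + 4329·(3) = 117, so one solution is s = -10·26 = -260, t = 3·26 = 78.
Solutions in s differ by 4329/117 = 37; the one in [0, 37) is -260 mod 37 = 36.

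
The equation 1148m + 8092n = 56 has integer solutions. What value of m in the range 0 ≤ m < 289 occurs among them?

gcd(1148, 8092) = 28 (Euclid: 8092 = 7·1148 + 56; 1148 = 20·56 + 28; 56 = 2·28 + 0), and 28 | 56.
Extended Euclid: 1148·(141) + 8092·(-20) = 28. Scale by 2: m₀ = 282.
General solution m = m₀ + 289t; reducing mod 289 gives m = 282 (and n = -40).

282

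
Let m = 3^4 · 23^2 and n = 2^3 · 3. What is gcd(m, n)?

3

min exponent per shared prime: 3 = 3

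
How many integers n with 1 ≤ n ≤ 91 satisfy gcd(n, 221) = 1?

Prime factors of 221: 13, 17. Count integers ≤ 91 divisible by none of them.
By inclusion–exclusion: 91 − ⌊91/13⌋ − ⌊91/17⌋ + ⌊91/221⌋ = 79.

79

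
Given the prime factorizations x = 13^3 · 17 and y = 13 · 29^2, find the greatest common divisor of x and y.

min exponent per shared prime: 13 = 13

13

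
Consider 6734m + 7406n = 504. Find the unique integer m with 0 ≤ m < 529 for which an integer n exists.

Reduce mod 7406: 6734m ≡ 504 (mod 7406). With g = gcd(6734, 7406) = 14 dividing 504, divide through: 481m ≡ 36 (mod 529).
Since gcd(481, 529) = 1, m ≡ 36·(481)⁻¹ ≡ 396 (mod 529). Smallest non-negative: 396.

396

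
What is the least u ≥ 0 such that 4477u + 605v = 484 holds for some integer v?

Euclid: 4477 = 7·605 + 242; 605 = 2·242 + 121; 242 = 2·121 + 0 → gcd = 121; 484 = 121·4.
Back-substitution yields 4477·(-2) + 605·(15) = 121, so one solution is u = -2·4 = -8, v = 15·4 = 60.
Solutions in u differ by 605/121 = 5; the one in [0, 5) is -8 mod 5 = 2.

2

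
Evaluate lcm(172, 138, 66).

lcm(172, 138) = 172·138/gcd = 23736/2 = 11868
lcm(11868, 66) = 11868·66/gcd = 783288/6 = 130548

130548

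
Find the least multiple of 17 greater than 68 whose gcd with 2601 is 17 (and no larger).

85

2601 = 17·153. Any t with gcd(t, 2601) = 17 is a multiple of 17, say 17s, with s coprime to 153.
Need s > 68/17, so s ≥ 5. First s ≥ 5 with gcd(s, 153) = 1 is s = 5. Thus t = 17·5 = 85.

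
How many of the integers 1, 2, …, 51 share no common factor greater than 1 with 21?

Prime factors of 21: 3, 7. Count integers ≤ 51 divisible by none of them.
By inclusion–exclusion: 51 − ⌊51/3⌋ − ⌊51/7⌋ + ⌊51/21⌋ = 29.

29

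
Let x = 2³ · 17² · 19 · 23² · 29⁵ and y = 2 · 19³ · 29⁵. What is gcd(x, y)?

min exponent per shared prime: 2 · 19 · 29⁵ = 779423662

779423662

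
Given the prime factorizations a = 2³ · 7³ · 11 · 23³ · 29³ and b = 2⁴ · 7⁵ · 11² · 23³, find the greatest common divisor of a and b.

367248728

min exponent per shared prime: 2³ · 7³ · 11 · 23³ = 367248728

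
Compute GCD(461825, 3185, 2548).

637

461825 = 5² · 7² · 13 · 29; 3185 = 5 · 7² · 13; 2548 = 2² · 7² · 13
gcd takes min exponent of each prime: 7² · 13 = 637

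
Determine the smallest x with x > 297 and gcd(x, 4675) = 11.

308

gcd(x, 4675) = 11 forces 11 | x; write x = 11s. Then gcd(11s, 11·425) = 11·gcd(s, 425), so need gcd(s, 425) = 1.
11s > 297 gives s ≥ 28. The least s ≥ 28 coprime to 425 is 28, so x = 11·28 = 308.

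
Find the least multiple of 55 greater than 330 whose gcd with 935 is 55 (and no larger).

gcd(m, 935) = 55 forces 55 | m; write m = 55s. Then gcd(55s, 55·17) = 55·gcd(s, 17), so need gcd(s, 17) = 1.
55s > 330 gives s ≥ 7. The least s ≥ 7 coprime to 17 is 7, so m = 55·7 = 385.

385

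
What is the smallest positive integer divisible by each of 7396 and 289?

gcd first: 7396 = 25·289 + 171; 289 = 1·171 + 118; 171 = 1·118 + 53; 118 = 2·53 + 12; 53 = 4·12 + 5; 12 = 2·5 + 2; 5 = 2·2 + 1; 2 = 2·1 + 0 → gcd = 1
lcm = 7396·289/gcd = 2137444/1 = 2137444

2137444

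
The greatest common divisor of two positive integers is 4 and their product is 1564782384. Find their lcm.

391195596

gcd·lcm = product, so lcm = 1564782384/4 = 391195596.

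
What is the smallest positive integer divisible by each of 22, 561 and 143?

lcm(22, 561) = 22·561/gcd = 12342/11 = 1122
lcm(1122, 143) = 1122·143/gcd = 160446/11 = 14586

14586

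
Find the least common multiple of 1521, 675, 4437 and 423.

1521 = 3² · 13²; 675 = 3³ · 5²; 4437 = 3² · 17 · 29; 423 = 3² · 47
lcm takes max exponent of each prime: 3³ · 5² · 13² · 17 · 29 · 47 = 2643231825

2643231825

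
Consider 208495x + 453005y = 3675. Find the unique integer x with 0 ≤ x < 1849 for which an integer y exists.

113

Euclid: 453005 = 2·208495 + 36015; 208495 = 5·36015 + 28420; 36015 = 1·28420 + 7595; 28420 = 3·7595 + 5635; 7595 = 1·5635 + 1960; 5635 = 2·1960 + 1715; 1960 = 1·1715 + 245; 1715 = 7·245 + 0 → gcd = 245; 3675 = 245·15.
Back-substitution yields 208495·(-239) + 453005·(110) = 245, so one solution is x = -239·15 = -3585, y = 110·15 = 1650.
Solutions in x differ by 453005/245 = 1849; the one in [0, 1849) is -3585 mod 1849 = 113.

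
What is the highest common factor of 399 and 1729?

133

399 = 3 · 7 · 19
1729 = 7 · 13 · 19
Common: 7 · 19 = 133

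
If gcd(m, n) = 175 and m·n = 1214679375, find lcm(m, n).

6941025

Since gcd(m,n)·lcm(m,n) = mn, lcm = 1214679375/175 = 6941025.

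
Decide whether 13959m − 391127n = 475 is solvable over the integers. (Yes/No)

No

By Bézout, 13959m − 391127n = 475 has integer solutions iff gcd(13959, 391127) | 475.
Euclid: 391127 = 28·13959 + 275; 13959 = 50·275 + 209; 275 = 1·209 + 66; 209 = 3·66 + 11; 66 = 6·11 + 0. gcd = 11; 475 mod 11 = 2. No.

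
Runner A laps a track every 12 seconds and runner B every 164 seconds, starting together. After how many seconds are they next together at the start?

gcd first: 164 = 13·12 + 8; 12 = 1·8 + 4; 8 = 2·4 + 0 → gcd = 4
lcm = 12·164/gcd = 1968/4 = 492

492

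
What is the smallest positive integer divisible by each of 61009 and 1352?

488072

61009 = 13² · 19²; 1352 = 2³ · 13²
max exponents: 2³ · 13² · 19² = 488072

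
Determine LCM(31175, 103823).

31175 = 5² · 29 · 43; 103823 = 47³
max exponents: 5² · 29 · 43 · 47³ = 3236682025

3236682025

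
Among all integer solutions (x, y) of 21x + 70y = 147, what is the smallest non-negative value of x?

Euclid: 70 = 3·21 + 7; 21 = 3·7 + 0 → gcd = 7; 147 = 7·21.
Back-substitution yields 21·(-3) + 70·(1) = 7, so one solution is x = -3·21 = -63, y = 1·21 = 21.
Solutions in x differ by 70/7 = 10; the one in [0, 10) is -63 mod 10 = 7.

7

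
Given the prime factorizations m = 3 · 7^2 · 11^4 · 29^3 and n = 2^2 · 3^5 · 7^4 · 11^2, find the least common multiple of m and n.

max exponent per prime: 2^2 · 3^5 · 7^4 · 11^4 · 29^3 = 833341786474428

833341786474428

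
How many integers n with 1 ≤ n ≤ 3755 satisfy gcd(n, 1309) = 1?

2755

1309 = 7·11·17. Inclusion–exclusion on these primes:
3755 − ⌊3755/7⌋ − ⌊3755/11⌋ − ⌊3755/17⌋ + ⌊3755/77⌋ + ⌊3755/119⌋ + ⌊3755/187⌋ − ⌊3755/1309⌋ = 2755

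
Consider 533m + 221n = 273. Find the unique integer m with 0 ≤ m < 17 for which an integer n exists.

Euclid: 533 = 2·221 + 91; 221 = 2·91 + 39; 91 = 2·39 + 13; 39 = 3·13 + 0 → gcd = 13; 273 = 13·21.
Back-substitution yields 533·(5) + 221·(-12) = 13, so one solution is m = 5·21 = 105, n = -12·21 = -252.
Solutions in m differ by 221/13 = 17; the one in [0, 17) is 105 mod 17 = 3.

3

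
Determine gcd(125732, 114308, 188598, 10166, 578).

gcd(125732, 114308): 125732 = 1·114308 + 11424; 114308 = 10·11424 + 68; 11424 = 168·68 + 0 → 68
gcd(68, 188598): 188598 = 2773·68 + 34; 68 = 2·34 + 0 → 34
gcd(34, 10166): 10166 = 299·34 + 0 → 34
gcd(34, 578): 578 = 17·34 + 0 → 34

34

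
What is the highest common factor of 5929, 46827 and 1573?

gcd(5929, 46827): 46827 = 7·5929 + 5324; 5929 = 1·5324 + 605; 5324 = 8·605 + 484; 605 = 1·484 + 121; 484 = 4·121 + 0 → 121
gcd(121, 1573): 1573 = 13·121 + 0 → 121

121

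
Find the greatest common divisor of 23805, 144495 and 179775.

45

gcd(23805, 144495): 144495 = 6·23805 + 1665; 23805 = 14·1665 + 495; 1665 = 3·495 + 180; 495 = 2·180 + 135; 180 = 1·135 + 45; 135 = 3·45 + 0 → 45
gcd(45, 179775): 179775 = 3995·45 + 0 → 45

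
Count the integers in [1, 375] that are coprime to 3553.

304

Prime factors of 3553: 11, 17, 19. Count integers ≤ 375 divisible by none of them.
By inclusion–exclusion: 375 − ⌊375/11⌋ − ⌊375/17⌋ − ⌊375/19⌋ + ⌊375/187⌋ + ⌊375/209⌋ + ⌊375/323⌋ − ⌊375/3553⌋ = 304.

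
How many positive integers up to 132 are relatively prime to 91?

Prime factors of 91: 7, 13. Count integers ≤ 132 divisible by none of them.
By inclusion–exclusion: 132 − ⌊132/7⌋ − ⌊132/13⌋ + ⌊132/91⌋ = 105.

105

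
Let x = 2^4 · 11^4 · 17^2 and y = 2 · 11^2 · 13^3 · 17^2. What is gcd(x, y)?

min exponent per shared prime: 2 · 11^2 · 17^2 = 69938

69938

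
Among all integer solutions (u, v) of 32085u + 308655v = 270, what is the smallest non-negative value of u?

Reduce mod 308655: 32085u ≡ 270 (mod 308655). With g = gcd(32085, 308655) = 45 dividing 270, divide through: 713u ≡ 6 (mod 6859).
Since gcd(713, 6859) = 1, u ≡ 6·(713)⁻¹ ≡ 962 (mod 6859). Smallest non-negative: 962.

962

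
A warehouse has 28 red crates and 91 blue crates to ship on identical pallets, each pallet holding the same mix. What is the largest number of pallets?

7

Euclid: 91 = 3·28 + 7; 28 = 4·7 + 0. Last nonzero remainder: 7.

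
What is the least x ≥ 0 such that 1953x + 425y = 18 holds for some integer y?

331

Euclid: 1953 = 4·425 + 253; 425 = 1·253 + 172; 253 = 1·172 + 81; 172 = 2·81 + 10; 81 = 8·10 + 1; 10 = 10·1 + 0 → gcd = 1; 18 = 1·18.
Back-substitution yields 1953·(42) + 425·(-193) = 1, so one solution is x = 42·18 = 756, y = -193·18 = -3474.
Solutions in x differ by 425/1 = 425; the one in [0, 425) is 756 mod 425 = 331.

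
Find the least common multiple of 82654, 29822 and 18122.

3886969658

82654 = 2 · 11 · 13 · 17²; 29822 = 2 · 13 · 31 · 37; 18122 = 2 · 13 · 17 · 41
lcm takes max exponent of each prime: 2 · 11 · 13 · 17² · 31 · 37 · 41 = 3886969658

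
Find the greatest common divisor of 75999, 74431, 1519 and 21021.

49

75999 = 3 · 7² · 11 · 47; 74431 = 7⁴ · 31; 1519 = 7² · 31; 21021 = 3 · 7² · 11 · 13
gcd takes min exponent of each prime: 7² = 49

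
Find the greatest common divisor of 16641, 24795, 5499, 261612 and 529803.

gcd(16641, 24795): 24795 = 1·16641 + 8154; 16641 = 2·8154 + 333; 8154 = 24·333 + 162; 333 = 2·162 + 9; 162 = 18·9 + 0 → 9
gcd(9, 5499): 5499 = 611·9 + 0 → 9
gcd(9, 261612): 261612 = 29068·9 + 0 → 9
gcd(9, 529803): 529803 = 58867·9 + 0 → 9

9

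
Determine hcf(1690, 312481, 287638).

169

gcd(1690, 312481): 312481 = 184·1690 + 1521; 1690 = 1·1521 + 169; 1521 = 9·169 + 0 → 169
gcd(169, 287638): 287638 = 1702·169 + 0 → 169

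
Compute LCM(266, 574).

gcd first: 574 = 2·266 + 42; 266 = 6·42 + 14; 42 = 3·14 + 0 → gcd = 14
lcm = 266·574/gcd = 152684/14 = 10906

10906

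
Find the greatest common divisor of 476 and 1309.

119

476 = 2² · 7 · 17
1309 = 7 · 11 · 17
Common: 7 · 17 = 119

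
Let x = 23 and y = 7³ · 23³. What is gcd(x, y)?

23

min exponent per shared prime: 23 = 23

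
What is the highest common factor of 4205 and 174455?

4205 = 5 · 29²
174455 = 5 · 23 · 37 · 41
Common: 5 = 5

5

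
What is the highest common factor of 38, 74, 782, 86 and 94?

gcd(38, 74): 74 = 1·38 + 36; 38 = 1·36 + 2; 36 = 18·2 + 0 → 2
gcd(2, 782): 782 = 391·2 + 0 → 2
gcd(2, 86): 86 = 43·2 + 0 → 2
gcd(2, 94): 94 = 47·2 + 0 → 2

2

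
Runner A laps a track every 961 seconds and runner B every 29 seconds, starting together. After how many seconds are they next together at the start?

gcd first: 961 = 33·29 + 4; 29 = 7·4 + 1; 4 = 4·1 + 0 → gcd = 1
lcm = 961·29/gcd = 27869/1 = 27869

27869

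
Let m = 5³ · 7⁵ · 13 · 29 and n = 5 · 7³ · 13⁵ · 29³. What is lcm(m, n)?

max exponent per prime: 5³ · 7⁵ · 13⁵ · 29³ = 19024399983554875

19024399983554875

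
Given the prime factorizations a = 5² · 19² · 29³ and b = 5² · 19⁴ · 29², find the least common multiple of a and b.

max exponent per prime: 5² · 19⁴ · 29³ = 79459971725

79459971725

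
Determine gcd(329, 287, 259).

7

gcd(329, 287): 329 = 1·287 + 42; 287 = 6·42 + 35; 42 = 1·35 + 7; 35 = 5·7 + 0 → 7
gcd(7, 259): 259 = 37·7 + 0 → 7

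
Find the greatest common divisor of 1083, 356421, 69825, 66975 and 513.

57

gcd(1083, 356421): 356421 = 329·1083 + 114; 1083 = 9·114 + 57; 114 = 2·57 + 0 → 57
gcd(57, 69825): 69825 = 1225·57 + 0 → 57
gcd(57, 66975): 66975 = 1175·57 + 0 → 57
gcd(57, 513): 513 = 9·57 + 0 → 57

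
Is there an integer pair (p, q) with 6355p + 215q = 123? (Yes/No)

gcd(6355, 215): 6355 = 29·215 + 120; 215 = 1·120 + 95; 120 = 1·95 + 25; 95 = 3·25 + 20; 25 = 1·20 + 5; 20 = 4·5 + 0 → 5
5 does not divide 123, so a solution does not exist.

No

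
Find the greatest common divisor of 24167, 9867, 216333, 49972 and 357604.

gcd(24167, 9867): 24167 = 2·9867 + 4433; 9867 = 2·4433 + 1001; 4433 = 4·1001 + 429; 1001 = 2·429 + 143; 429 = 3·143 + 0 → 143
gcd(143, 216333): 216333 = 1512·143 + 117; 143 = 1·117 + 26; 117 = 4·26 + 13; 26 = 2·13 + 0 → 13
gcd(13, 49972): 49972 = 3844·13 + 0 → 13
gcd(13, 357604): 357604 = 27508·13 + 0 → 13

13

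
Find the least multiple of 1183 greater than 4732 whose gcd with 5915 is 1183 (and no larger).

gcd(t, 5915) = 1183 forces 1183 | t; write t = 1183s. Then gcd(1183s, 1183·5) = 1183·gcd(s, 5), so need gcd(s, 5) = 1.
1183s > 4732 gives s ≥ 5. The least s ≥ 5 coprime to 5 is 6, so t = 1183·6 = 7098.

7098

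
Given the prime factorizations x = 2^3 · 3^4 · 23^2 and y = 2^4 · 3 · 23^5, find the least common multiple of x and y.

max exponent per prime: 2^4 · 3^4 · 23^5 = 8341500528

8341500528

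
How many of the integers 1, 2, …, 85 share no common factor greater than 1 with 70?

29

70 = 2·5·7. Inclusion–exclusion on these primes:
85 − ⌊85/2⌋ − ⌊85/5⌋ − ⌊85/7⌋ + ⌊85/10⌋ + ⌊85/14⌋ + ⌊85/35⌋ − ⌊85/70⌋ = 29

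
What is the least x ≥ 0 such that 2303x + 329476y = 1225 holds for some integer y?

3291

Euclid: 329476 = 143·2303 + 147; 2303 = 15·147 + 98; 147 = 1·98 + 49; 98 = 2·49 + 0 → gcd = 49; 1225 = 49·25.
Back-substitution yields 2303·(-2289) + 329476·(16) = 49, so one solution is x = -2289·25 = -57225, y = 16·25 = 400.
Solutions in x differ by 329476/49 = 6724; the one in [0, 6724) is -57225 mod 6724 = 3291.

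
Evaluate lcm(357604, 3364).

gcd first: 357604 = 106·3364 + 1020; 3364 = 3·1020 + 304; 1020 = 3·304 + 108; 304 = 2·108 + 88; 108 = 1·88 + 20; 88 = 4·20 + 8; 20 = 2·8 + 4; 8 = 2·4 + 0 → gcd = 4
lcm = 357604·3364/gcd = 1202979856/4 = 300744964

300744964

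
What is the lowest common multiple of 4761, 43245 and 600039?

1525206131955

lcm(4761, 43245) = 4761·43245/gcd = 205889445/9 = 22876605
lcm(22876605, 600039) = 22876605·600039/gcd = 13726855187595/9 = 1525206131955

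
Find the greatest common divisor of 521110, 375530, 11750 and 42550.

10

gcd(521110, 375530): 521110 = 1·375530 + 145580; 375530 = 2·145580 + 84370; 145580 = 1·84370 + 61210; 84370 = 1·61210 + 23160; 61210 = 2·23160 + 14890; 23160 = 1·14890 + 8270; 14890 = 1·8270 + 6620; 8270 = 1·6620 + 1650; 6620 = 4·1650 + 20; 1650 = 82·20 + 10; 20 = 2·10 + 0 → 10
gcd(10, 11750): 11750 = 1175·10 + 0 → 10
gcd(10, 42550): 42550 = 4255·10 + 0 → 10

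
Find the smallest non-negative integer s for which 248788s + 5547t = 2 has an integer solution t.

Reduce mod 5547: 248788s ≡ 2 (mod 5547). With g = gcd(248788, 5547) = 1 dividing 2, divide through: 248788s ≡ 2 (mod 5547).
Since gcd(248788, 5547) = 1, s ≡ 2·(248788)⁻¹ ≡ 275 (mod 5547). Smallest non-negative: 275.

275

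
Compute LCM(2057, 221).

26741

2057 = 11² · 17; 221 = 13 · 17
max exponents: 11² · 13 · 17 = 26741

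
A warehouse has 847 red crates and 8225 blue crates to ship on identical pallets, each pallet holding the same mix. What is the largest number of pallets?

7

847 = 7 · 11²
8225 = 5² · 7 · 47
Common: 7 = 7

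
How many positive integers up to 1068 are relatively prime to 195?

Prime factors of 195: 3, 5, 13. Count integers ≤ 1068 divisible by none of them.
By inclusion–exclusion: 1068 − ⌊1068/3⌋ − ⌊1068/5⌋ − ⌊1068/13⌋ + ⌊1068/15⌋ + ⌊1068/39⌋ + ⌊1068/65⌋ − ⌊1068/195⌋ = 526.

526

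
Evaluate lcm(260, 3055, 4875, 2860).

260 = 2² · 5 · 13; 3055 = 5 · 13 · 47; 4875 = 3 · 5³ · 13; 2860 = 2² · 5 · 11 · 13
lcm takes max exponent of each prime: 2² · 3 · 5³ · 11 · 13 · 47 = 10081500

10081500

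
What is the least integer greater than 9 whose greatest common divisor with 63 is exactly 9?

Multiples of 9 above 9: 9·2, 9·3, … . Need the cofactor coprime to 63/9 = 7.
Checking s = 2, 3, … the first with gcd(s, 7) = 1 is s = 2, giving 18.

18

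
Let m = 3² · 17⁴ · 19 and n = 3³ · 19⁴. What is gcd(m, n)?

171

min exponent per shared prime: 3² · 19 = 171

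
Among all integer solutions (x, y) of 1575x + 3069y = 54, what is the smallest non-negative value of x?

115

Reduce mod 3069: 1575x ≡ 54 (mod 3069). With g = gcd(1575, 3069) = 9 dividing 54, divide through: 175x ≡ 6 (mod 341).
Since gcd(175, 341) = 1, x ≡ 6·(175)⁻¹ ≡ 115 (mod 341). Smallest non-negative: 115.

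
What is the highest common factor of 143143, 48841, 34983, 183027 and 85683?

169

143143 = 7 · 11² · 13²; 48841 = 13² · 17²; 34983 = 3² · 13² · 23; 183027 = 3 · 13² · 19²; 85683 = 3 · 13⁴
gcd takes min exponent of each prime: 13² = 169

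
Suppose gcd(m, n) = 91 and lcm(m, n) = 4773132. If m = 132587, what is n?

Using mn = gcd(m,n)·lcm(m,n) = 91·4773132 = 434355012, we get n = 434355012/132587 = 3276.

3276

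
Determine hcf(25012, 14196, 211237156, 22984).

gcd(25012, 14196): 25012 = 1·14196 + 10816; 14196 = 1·10816 + 3380; 10816 = 3·3380 + 676; 3380 = 5·676 + 0 → 676
gcd(676, 211237156): 211237156 = 312481·676 + 0 → 676
gcd(676, 22984): 22984 = 34·676 + 0 → 676

676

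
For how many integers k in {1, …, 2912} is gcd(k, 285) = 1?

1472

285 = 3·5·19. Inclusion–exclusion on these primes:
2912 − ⌊2912/3⌋ − ⌊2912/5⌋ − ⌊2912/19⌋ + ⌊2912/15⌋ + ⌊2912/57⌋ + ⌊2912/95⌋ − ⌊2912/285⌋ = 1472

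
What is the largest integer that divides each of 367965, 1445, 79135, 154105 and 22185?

85

gcd(367965, 1445): 367965 = 254·1445 + 935; 1445 = 1·935 + 510; 935 = 1·510 + 425; 510 = 1·425 + 85; 425 = 5·85 + 0 → 85
gcd(85, 79135): 79135 = 931·85 + 0 → 85
gcd(85, 154105): 154105 = 1813·85 + 0 → 85
gcd(85, 22185): 22185 = 261·85 + 0 → 85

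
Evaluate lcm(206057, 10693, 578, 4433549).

10170561406

lcm(206057, 10693) = 206057·10693/gcd = 2203367501/289 = 7624109
lcm(7624109, 578) = 7624109·578/gcd = 4406735002/289 = 15248218
lcm(15248218, 4433549) = 15248218·4433549/gcd = 67603721665682/6647 = 10170561406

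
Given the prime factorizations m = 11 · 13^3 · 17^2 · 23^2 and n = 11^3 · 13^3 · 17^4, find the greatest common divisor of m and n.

min exponent per shared prime: 11 · 13^3 · 17^2 = 6984263

6984263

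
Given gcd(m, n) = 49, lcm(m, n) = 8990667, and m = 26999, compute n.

16317

Using mn = gcd(m,n)·lcm(m,n) = 49·8990667 = 440542683, we get n = 440542683/26999 = 16317.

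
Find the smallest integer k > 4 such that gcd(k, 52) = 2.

6

gcd(k, 52) = 2 forces 2 | k; write k = 2s. Then gcd(2s, 2·26) = 2·gcd(s, 26), so need gcd(s, 26) = 1.
2s > 4 gives s ≥ 3. The least s ≥ 3 coprime to 26 is 3, so k = 2·3 = 6.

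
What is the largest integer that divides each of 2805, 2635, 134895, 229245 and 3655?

85

gcd(2805, 2635): 2805 = 1·2635 + 170; 2635 = 15·170 + 85; 170 = 2·85 + 0 → 85
gcd(85, 134895): 134895 = 1587·85 + 0 → 85
gcd(85, 229245): 229245 = 2697·85 + 0 → 85
gcd(85, 3655): 3655 = 43·85 + 0 → 85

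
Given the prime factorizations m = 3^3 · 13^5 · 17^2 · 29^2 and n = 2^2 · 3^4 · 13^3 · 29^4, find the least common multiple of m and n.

max exponent per prime: 2^2 · 3^4 · 13^5 · 17^2 · 29^4 = 24589608039004788

24589608039004788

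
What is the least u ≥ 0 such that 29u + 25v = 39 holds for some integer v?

16

Euclid: 29 = 1·25 + 4; 25 = 6·4 + 1; 4 = 4·1 + 0 → gcd = 1; 39 = 1·39.
Back-substitution yields 29·(-6) + 25·(7) = 1, so one solution is u = -6·39 = -234, v = 7·39 = 273.
Solutions in u differ by 25/1 = 25; the one in [0, 25) is -234 mod 25 = 16.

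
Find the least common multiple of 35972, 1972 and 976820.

14985395620

lcm(35972, 1972) = 35972·1972/gcd = 70936784/68 = 1043188
lcm(1043188, 976820) = 1043188·976820/gcd = 1019006902160/68 = 14985395620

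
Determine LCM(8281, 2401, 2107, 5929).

8281 = 7² · 13²; 2401 = 7⁴; 2107 = 7² · 43; 5929 = 7² · 11²
lcm takes max exponent of each prime: 7⁴ · 11² · 13² · 43 = 2111216107

2111216107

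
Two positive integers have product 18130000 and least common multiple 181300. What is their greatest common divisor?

100

From gcd × lcm = mn: gcd = 18130000 / 181300 = 100.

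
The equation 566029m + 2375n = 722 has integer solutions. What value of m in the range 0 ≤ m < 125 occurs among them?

Euclid: 566029 = 238·2375 + 779; 2375 = 3·779 + 38; 779 = 20·38 + 19; 38 = 2·19 + 0 → gcd = 19; 722 = 19·38.
Back-substitution yields 566029·(61) + 2375·(-14538) = 19, so one solution is m = 61·38 = 2318, n = -14538·38 = -552444.
Solutions in m differ by 2375/19 = 125; the one in [0, 125) is 2318 mod 125 = 68.

68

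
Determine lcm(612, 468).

7956

gcd first: 612 = 1·468 + 144; 468 = 3·144 + 36; 144 = 4·36 + 0 → gcd = 36
lcm = 612·468/gcd = 286416/36 = 7956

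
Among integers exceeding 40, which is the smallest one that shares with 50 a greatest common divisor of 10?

Multiples of 10 above 40: 10·5, 10·6, … . Need the cofactor coprime to 50/10 = 5.
Checking s = 5, 6, … the first with gcd(s, 5) = 1 is s = 6, giving 60.

60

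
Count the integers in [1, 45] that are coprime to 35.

31

Prime factors of 35: 5, 7. Count integers ≤ 45 divisible by none of them.
By inclusion–exclusion: 45 − ⌊45/5⌋ − ⌊45/7⌋ + ⌊45/35⌋ = 31.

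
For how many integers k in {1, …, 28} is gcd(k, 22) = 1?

13

Prime factors of 22: 2, 11. Count integers ≤ 28 divisible by none of them.
By inclusion–exclusion: 28 − ⌊28/2⌋ − ⌊28/11⌋ + ⌊28/22⌋ = 13.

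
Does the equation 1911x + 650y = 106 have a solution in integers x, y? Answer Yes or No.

gcd(1911, 650): 1911 = 2·650 + 611; 650 = 1·611 + 39; 611 = 15·39 + 26; 39 = 1·26 + 13; 26 = 2·13 + 0 → 13
13 does not divide 106, so a solution does not exist.

No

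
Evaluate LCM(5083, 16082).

5083 = 13 · 17 · 23; 16082 = 2 · 11 · 17 · 43
max exponents: 2 · 11 · 13 · 17 · 23 · 43 = 4808518

4808518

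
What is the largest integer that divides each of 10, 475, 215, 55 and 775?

gcd(10, 475): 475 = 47·10 + 5; 10 = 2·5 + 0 → 5
gcd(5, 215): 215 = 43·5 + 0 → 5
gcd(5, 55): 55 = 11·5 + 0 → 5
gcd(5, 775): 775 = 155·5 + 0 → 5

5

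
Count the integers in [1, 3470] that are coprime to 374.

1484

Prime factors of 374: 2, 11, 17. Count integers ≤ 3470 divisible by none of them.
By inclusion–exclusion: 3470 − ⌊3470/2⌋ − ⌊3470/11⌋ − ⌊3470/17⌋ + ⌊3470/22⌋ + ⌊3470/34⌋ + ⌊3470/187⌋ − ⌊3470/374⌋ = 1484.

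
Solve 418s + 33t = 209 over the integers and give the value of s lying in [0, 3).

gcd(418, 33) = 11 (Euclid: 418 = 12·33 + 22; 33 = 1·22 + 11; 22 = 2·11 + 0), and 11 | 209.
Extended Euclid: 418·(-1) + 33·(13) = 11. Scale by 19: s₀ = -19.
General solution s = s₀ + 3k; reducing mod 3 gives s = 2 (and t = -19).

2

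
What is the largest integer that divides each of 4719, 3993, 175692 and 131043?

gcd(4719, 3993): 4719 = 1·3993 + 726; 3993 = 5·726 + 363; 726 = 2·363 + 0 → 363
gcd(363, 175692): 175692 = 484·363 + 0 → 363
gcd(363, 131043): 131043 = 361·363 + 0 → 363

363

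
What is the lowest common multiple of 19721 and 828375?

19721 = 13 · 37 · 41; 828375 = 3 · 5³ · 47²
max exponents: 3 · 5³ · 13 · 37 · 41 · 47² = 16336383375

16336383375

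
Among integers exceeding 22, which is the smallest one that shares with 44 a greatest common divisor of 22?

Multiples of 22 above 22: 22·2, 22·3, … . Need the cofactor coprime to 44/22 = 2.
Checking s = 2, 3, … the first with gcd(s, 2) = 1 is s = 3, giving 66.

66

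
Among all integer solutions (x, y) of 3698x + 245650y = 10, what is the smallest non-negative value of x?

61645

gcd(3698, 245650) = 2 (Euclid: 245650 = 66·3698 + 1582; 3698 = 2·1582 + 534; 1582 = 2·534 + 514; 534 = 1·514 + 20; 514 = 25·20 + 14; 20 = 1·14 + 6; 14 = 2·6 + 2; 6 = 3·2 + 0), and 2 | 10.
Extended Euclid: 3698·(-36801) + 245650·(554) = 2. Scale by 5: x₀ = -184005.
General solution x = x₀ + 122825t; reducing mod 122825 gives x = 61645 (and y = -928).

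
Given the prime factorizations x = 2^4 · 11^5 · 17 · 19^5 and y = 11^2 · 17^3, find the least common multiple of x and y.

31347158321611792

max exponent per prime: 2^4 · 11^5 · 17^3 · 19^5 = 31347158321611792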